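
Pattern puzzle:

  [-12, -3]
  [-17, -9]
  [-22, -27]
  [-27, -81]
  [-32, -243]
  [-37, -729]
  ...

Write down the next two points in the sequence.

First coordinate — −5 each step: -12, -17, -22, -27, -32, -37 → -42 → -47.
For the second coordinate, ×3 each step: -3, -9, -27, -81, -243, -729 → -2187 → -6561.
Putting the parts together: [-42, -2187] and then [-47, -6561].

[-42, -2187], [-47, -6561]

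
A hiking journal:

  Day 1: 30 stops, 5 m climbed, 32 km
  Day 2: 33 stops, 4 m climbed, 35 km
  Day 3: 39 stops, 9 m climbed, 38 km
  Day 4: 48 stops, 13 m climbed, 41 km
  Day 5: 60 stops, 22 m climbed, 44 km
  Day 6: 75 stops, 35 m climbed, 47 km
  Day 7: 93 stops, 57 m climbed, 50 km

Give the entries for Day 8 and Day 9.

Stops: differences are 3, 6, 9, … (increasing by 3 each time), so 30, 33, 39, 48, 60, 75, 93 → 114 → 138.
M climbed: each term is the sum of the two before it; 5, 4, 9, 13, 22, 35, 57 → 92 → 149.
Km: +3 each step; 32, 35, 38, 41, 44, 47, 50 → 53 → 56.
Putting the parts together: 114 stops, 92 m climbed, 53 km and then 138 stops, 149 m climbed, 56 km.

114 stops, 92 m climbed, 53 km; 138 stops, 149 m climbed, 56 km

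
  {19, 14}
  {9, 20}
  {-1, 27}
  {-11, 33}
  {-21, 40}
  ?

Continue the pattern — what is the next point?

For the first part, −10 each step: 19, 9, -1, -11, -21 → -31.
Second part — alternating steps +6, +7, +6, +7, …: 14, 20, 27, 33, 40 → 46.
Combining the parts gives {-31, 46}.

{-31, 46}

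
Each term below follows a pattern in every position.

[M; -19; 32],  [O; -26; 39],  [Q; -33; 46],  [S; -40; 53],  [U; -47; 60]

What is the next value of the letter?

Letter: M, O, Q, S, U → W (letters move forward 2 places in the alphabet).
Second entry goes -19, -26, -33, -40, -47 → -54 (−7 each step).
Third entry: 32, 39, 46, 53, 60 → 67 (+7 each step).

W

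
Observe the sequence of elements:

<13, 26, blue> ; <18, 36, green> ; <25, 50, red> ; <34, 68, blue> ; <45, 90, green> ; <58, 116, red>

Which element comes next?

<73, 146, blue>

First slot — differences are 5, 7, 9, … (increasing by 2 each time): 13, 18, 25, 34, 45, 58 → 73.
Second slot — always 2 × the first slot: 26, 36, 50, 68, 90, 116 → 146.
Colour: repeats blue → green → red, so blue, green, red, blue, green, red → blue.
Combining the parts gives <73, 146, blue>.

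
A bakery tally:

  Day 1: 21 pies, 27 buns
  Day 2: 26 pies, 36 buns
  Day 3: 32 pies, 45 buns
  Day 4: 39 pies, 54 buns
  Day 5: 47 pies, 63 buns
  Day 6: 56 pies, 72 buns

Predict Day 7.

Pies: differences are 5, 6, 7, … (increasing by 1 each time), so 21, 26, 32, 39, 47, 56 → 66.
For the buns, +9 each step: 27, 36, 45, 54, 63, 72 → 81.
Combining the parts gives 66 pies, 81 buns.

66 pies, 81 buns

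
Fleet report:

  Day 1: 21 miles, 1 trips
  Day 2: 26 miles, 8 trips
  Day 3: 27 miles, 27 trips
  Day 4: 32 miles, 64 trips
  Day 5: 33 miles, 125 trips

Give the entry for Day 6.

Miles: 21, 26, 27, 32, 33 → 38 (alternating steps +5, +1, +5, +1, …).
Trips — perfect cubes: 1³, 2³, 3³, …: 1, 8, 27, 64, 125 → 216.
Combining the parts gives 38 miles, 216 trips.

38 miles, 216 trips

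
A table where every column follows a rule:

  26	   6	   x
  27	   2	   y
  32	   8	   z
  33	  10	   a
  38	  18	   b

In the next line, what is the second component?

28

For the second component, each term is the sum of the two before it: 6, 2, 8, 10, 18 → 28.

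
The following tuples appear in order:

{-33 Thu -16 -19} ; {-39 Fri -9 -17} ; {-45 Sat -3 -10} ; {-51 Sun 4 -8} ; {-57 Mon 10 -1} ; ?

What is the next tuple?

First entry goes -33, -39, -45, -51, -57 → -63 (−6 each step).
Day — runs through the weekdays Mon→Sun: Thu, Fri, Sat, Sun, Mon → Tue.
Third entry: -16, -9, -3, 4, 10 → 17 (alternating steps +7, +6, +7, +6, …).
Fourth entry goes -19, -17, -10, -8, -1 → 1 (alternating steps +2, +7, +2, +7, …).
Putting it together: {-63 Tue 17 1}.

{-63 Tue 17 1}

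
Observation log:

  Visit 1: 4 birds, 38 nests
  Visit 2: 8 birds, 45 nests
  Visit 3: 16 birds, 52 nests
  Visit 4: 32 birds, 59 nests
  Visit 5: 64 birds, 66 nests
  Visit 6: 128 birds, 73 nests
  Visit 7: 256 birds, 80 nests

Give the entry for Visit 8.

512 birds, 87 nests

Birds: ×2 each step, so 4, 8, 16, 32, 64, 128, 256 → 512.
For the nests, +7 each step: 38, 45, 52, 59, 66, 73, 80 → 87.
Putting it together: 512 birds, 87 nests.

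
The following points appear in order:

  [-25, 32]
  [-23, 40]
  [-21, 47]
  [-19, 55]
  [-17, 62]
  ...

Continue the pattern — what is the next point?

First entry: +2 each step; -25, -23, -21, -19, -17 → -15.
Second entry: 32, 40, 47, 55, 62 → 70 (alternating steps +8, +7, +8, +7, …).
Combining the parts gives [-15, 70].

[-15, 70]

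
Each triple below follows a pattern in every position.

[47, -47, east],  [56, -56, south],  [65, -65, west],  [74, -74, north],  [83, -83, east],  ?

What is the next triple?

[92, -92, south]

First slot: +9 each step, so 47, 56, 65, 74, 83 → 92.
For the second slot, always the negative of the first slot: -47, -56, -65, -74, -83 → -92.
Direction: repeats east → south → west → north; east, south, west, north, east → south.
Combining the parts gives [92, -92, south].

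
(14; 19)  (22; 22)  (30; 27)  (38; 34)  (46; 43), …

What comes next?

(54; 54)

For the first slot, +8 each step: 14, 22, 30, 38, 46 → 54.
Second slot: differences are 3, 5, 7, … (increasing by 2 each time); 19, 22, 27, 34, 43 → 54.
So the next point is (54; 54).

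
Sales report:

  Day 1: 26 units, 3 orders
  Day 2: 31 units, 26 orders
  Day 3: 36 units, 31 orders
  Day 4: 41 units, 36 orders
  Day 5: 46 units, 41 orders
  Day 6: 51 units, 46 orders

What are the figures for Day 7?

56 units, 51 orders

Units goes 26, 31, 36, 41, 46, 51 → 56 (+5 each step).
Orders: always the previous value of the units; 3, 26, 31, 36, 41, 46 → 51.
Combining the parts gives 56 units, 51 orders.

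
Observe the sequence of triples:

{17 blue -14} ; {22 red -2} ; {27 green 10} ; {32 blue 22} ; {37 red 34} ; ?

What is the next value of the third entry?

Third entry goes -14, -2, 10, 22, 34 → 46 (+12 each step).

46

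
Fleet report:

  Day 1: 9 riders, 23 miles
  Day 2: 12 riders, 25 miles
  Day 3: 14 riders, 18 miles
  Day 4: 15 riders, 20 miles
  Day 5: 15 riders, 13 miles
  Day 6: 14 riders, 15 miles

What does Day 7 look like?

12 riders, 8 miles

For the riders, differences are 3, 2, 1, … (decreasing by 1 each time): 9, 12, 14, 15, 15, 14 → 12.
For the miles, alternating steps +2, −7, +2, −7, …: 23, 25, 18, 20, 13, 15 → 8.
So the next record is 12 riders, 8 miles.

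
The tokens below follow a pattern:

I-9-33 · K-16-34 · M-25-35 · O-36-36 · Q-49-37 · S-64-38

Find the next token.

Letter: letters move forward 2 places in the alphabet; I, K, M, O, Q, S → U.
Second component — perfect squares: 3², 4², 5², …: 9, 16, 25, 36, 49, 64 → 81.
Third component: +1 each step, so 33, 34, 35, 36, 37, 38 → 39.
Combining the parts gives U-81-39.

U-81-39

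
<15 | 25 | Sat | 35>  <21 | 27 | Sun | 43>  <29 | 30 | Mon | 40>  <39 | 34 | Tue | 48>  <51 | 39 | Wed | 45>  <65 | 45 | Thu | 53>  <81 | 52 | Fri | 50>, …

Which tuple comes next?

<99 | 60 | Sat | 58>

First part — differences are 6, 8, 10, … (increasing by 2 each time): 15, 21, 29, 39, 51, 65, 81 → 99.
For the second part, differences are 2, 3, 4, … (increasing by 1 each time): 25, 27, 30, 34, 39, 45, 52 → 60.
Day goes Sat, Sun, Mon, Tue, Wed, Thu, Fri → Sat (runs through the weekdays Mon→Sun).
Fourth part: 35, 43, 40, 48, 45, 53, 50 → 58 (alternating steps +8, −3, +8, −3, …).
So the next tuple is <99 | 60 | Sat | 58>.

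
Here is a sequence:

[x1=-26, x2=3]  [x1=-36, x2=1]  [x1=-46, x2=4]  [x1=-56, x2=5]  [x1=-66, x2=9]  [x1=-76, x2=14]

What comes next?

X1: −10 each step, so -26, -36, -46, -56, -66, -76 → -86.
For the x2, each term is the sum of the two before it: 3, 1, 4, 5, 9, 14 → 23.
So the next point is [x1=-86, x2=23].

[x1=-86, x2=23]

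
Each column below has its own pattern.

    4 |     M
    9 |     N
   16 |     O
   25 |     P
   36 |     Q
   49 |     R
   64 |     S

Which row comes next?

81  T

First component: perfect squares: 2², 3², 4², …, so 4, 9, 16, 25, 36, 49, 64 → 81.
For the letter, letters move forward 1 place in the alphabet: M, N, O, P, Q, R, S → T.
Combining the parts gives 81  T.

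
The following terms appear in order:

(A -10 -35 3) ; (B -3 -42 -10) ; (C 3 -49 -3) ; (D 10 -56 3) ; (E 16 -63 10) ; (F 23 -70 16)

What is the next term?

Letter: letters move forward 1 place in the alphabet; A, B, C, D, E, F → G.
Second coordinate — alternating steps +7, +6, +7, +6, …: -10, -3, 3, 10, 16, 23 → 29.
For the third coordinate, −7 each step: -35, -42, -49, -56, -63, -70 → -77.
Fourth coordinate: always the previous value of the second coordinate, so 3, -10, -3, 3, 10, 16 → 23.
So the next term is (G 29 -77 23).

(G 29 -77 23)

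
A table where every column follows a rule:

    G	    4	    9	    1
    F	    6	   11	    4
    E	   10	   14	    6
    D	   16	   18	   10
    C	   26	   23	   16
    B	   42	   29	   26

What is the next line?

Letter: letters move back 1 place in the alphabet, so G, F, E, D, C, B → A.
Second component: 4, 6, 10, 16, 26, 42 → 68 (each term is the sum of the two before it).
Third component: 9, 11, 14, 18, 23, 29 → 36 (differences are 2, 3, 4, … (increasing by 1 each time)).
Fourth component goes 1, 4, 6, 10, 16, 26 → 42 (always the previous value of the second component).
Combining the parts gives A  68  36  42.

A  68  36  42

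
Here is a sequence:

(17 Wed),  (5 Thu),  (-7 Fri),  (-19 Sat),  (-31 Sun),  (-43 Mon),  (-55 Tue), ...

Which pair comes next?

First entry: −12 each step; 17, 5, -7, -19, -31, -43, -55 → -67.
Day goes Wed, Thu, Fri, Sat, Sun, Mon, Tue → Wed (runs through the weekdays Mon→Sun).
So the next pair is (-67 Wed).

(-67 Wed)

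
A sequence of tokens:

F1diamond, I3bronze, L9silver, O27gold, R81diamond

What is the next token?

U243bronze

For the letter, letters move forward 3 places in the alphabet: F, I, L, O, R → U.
Second component goes 1, 3, 9, 27, 81 → 243 (×3 each step).
Rank — repeats diamond → bronze → silver → gold: diamond, bronze, silver, gold, diamond → bronze.
So the next token is U243bronze.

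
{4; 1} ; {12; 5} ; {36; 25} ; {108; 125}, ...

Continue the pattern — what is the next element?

{324; 625}

First slot goes 4, 12, 36, 108 → 324 (×3 each step).
Second slot — ×5 each step: 1, 5, 25, 125 → 625.
Combining the parts gives {324; 625}.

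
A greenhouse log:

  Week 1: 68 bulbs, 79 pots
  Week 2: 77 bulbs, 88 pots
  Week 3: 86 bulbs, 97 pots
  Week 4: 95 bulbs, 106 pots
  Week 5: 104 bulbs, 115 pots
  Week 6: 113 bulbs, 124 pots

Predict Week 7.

Bulbs goes 68, 77, 86, 95, 104, 113 → 122 (+9 each step).
Pots goes 79, 88, 97, 106, 115, 124 → 133 (always 11 more than the bulbs).
So the next row is 122 bulbs, 133 pots.

122 bulbs, 133 pots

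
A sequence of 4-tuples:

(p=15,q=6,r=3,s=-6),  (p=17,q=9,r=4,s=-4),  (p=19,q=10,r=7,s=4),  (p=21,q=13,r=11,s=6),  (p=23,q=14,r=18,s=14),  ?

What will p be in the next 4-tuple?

P: 15, 17, 19, 21, 23 → 25 (+2 each step).

25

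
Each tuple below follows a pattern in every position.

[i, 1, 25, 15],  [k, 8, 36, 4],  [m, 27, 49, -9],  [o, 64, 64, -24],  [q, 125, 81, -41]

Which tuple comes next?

[s, 216, 100, -60]

Letter goes i, k, m, o, q → s (letters move forward 2 places in the alphabet).
Second value: perfect cubes: 1³, 2³, 3³, …, so 1, 8, 27, 64, 125 → 216.
Third value goes 25, 36, 49, 64, 81 → 100 (perfect squares: 5², 6², 7², …).
Fourth value — together with the third value always sums to 40: 15, 4, -9, -24, -41 → -60.
Combining the parts gives [s, 216, 100, -60].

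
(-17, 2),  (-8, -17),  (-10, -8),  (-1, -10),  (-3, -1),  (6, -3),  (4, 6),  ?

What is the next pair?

First part — alternating steps +9, −2, +9, −2, …: -17, -8, -10, -1, -3, 6, 4 → 13.
Second part: 2, -17, -8, -10, -1, -3, 6 → 4 (always the previous value of the first part).
Combining the parts gives (13, 4).

(13, 4)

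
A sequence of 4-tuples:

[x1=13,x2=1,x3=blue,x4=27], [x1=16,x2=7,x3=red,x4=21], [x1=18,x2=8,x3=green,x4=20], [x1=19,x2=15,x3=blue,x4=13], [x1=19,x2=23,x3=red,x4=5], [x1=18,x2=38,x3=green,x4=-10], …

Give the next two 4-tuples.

[x1=16,x2=61,x3=blue,x4=-33], [x1=13,x2=99,x3=red,x4=-71]

X1 goes 13, 16, 18, 19, 19, 18 → 16 → 13 (differences are 3, 2, 1, … (decreasing by 1 each time)).
X2: each term is the sum of the two before it; 1, 7, 8, 15, 23, 38 → 61 → 99.
X3 goes blue, red, green, blue, red, green → blue → red (repeats blue → red → green).
X4: together with the x2 always sums to 28, so 27, 21, 20, 13, 5, -10 → -33 → -71.
So the next two 4-tuples are [x1=16,x2=61,x3=blue,x4=-33] and [x1=13,x2=99,x3=red,x4=-71].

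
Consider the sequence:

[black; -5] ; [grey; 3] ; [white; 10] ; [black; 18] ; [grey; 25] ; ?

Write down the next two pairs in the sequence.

Shade — repeats black → grey → white: black, grey, white, black, grey → white → black.
Second slot goes -5, 3, 10, 18, 25 → 33 → 40 (alternating steps +8, +7, +8, +7, …).
So the next two pairs are [white; 33] and [black; 40].

[white; 33], [black; 40]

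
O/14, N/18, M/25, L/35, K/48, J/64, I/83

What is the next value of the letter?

H

Letter: letters move back 1 place in the alphabet, so O, N, M, L, K, J, I → H.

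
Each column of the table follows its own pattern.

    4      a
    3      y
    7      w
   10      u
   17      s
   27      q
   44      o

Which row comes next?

First component goes 4, 3, 7, 10, 17, 27, 44 → 71 (each term is the sum of the two before it).
Letter: letters move back 2 places in the alphabet, wrapping A→Z; a, y, w, u, s, q, o → m.
So the next row is 71  m.

71  m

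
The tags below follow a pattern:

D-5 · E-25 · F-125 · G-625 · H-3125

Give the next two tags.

I-15625 then J-78125

Letter: letters move forward 1 place in the alphabet, so D, E, F, G, H → I → J.
Second component — ×5 each step: 5, 25, 125, 625, 3125 → 15625 → 78125.
So the next two tags are I-15625 and J-78125.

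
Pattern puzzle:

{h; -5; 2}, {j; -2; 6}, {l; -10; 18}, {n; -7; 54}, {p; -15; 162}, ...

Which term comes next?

{r; -12; 486}

Letter: letters move forward 2 places in the alphabet, so h, j, l, n, p → r.
Second slot: alternating steps +3, −8, +3, −8, …; -5, -2, -10, -7, -15 → -12.
Third slot: ×3 each step, so 2, 6, 18, 54, 162 → 486.
Putting it together: {r; -12; 486}.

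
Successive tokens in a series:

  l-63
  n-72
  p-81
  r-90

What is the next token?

t-99

Letter: letters move forward 2 places in the alphabet, so l, n, p, r → t.
Second component goes 63, 72, 81, 90 → 99 (+9 each step).
Putting it together: t-99.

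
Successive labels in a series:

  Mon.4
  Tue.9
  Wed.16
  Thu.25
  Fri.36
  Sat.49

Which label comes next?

For the day, runs through the weekdays Mon→Sun: Mon, Tue, Wed, Thu, Fri, Sat → Sun.
Second component goes 4, 9, 16, 25, 36, 49 → 64 (perfect squares: 2², 3², 4², …).
So the next label is Sun.64.

Sun.64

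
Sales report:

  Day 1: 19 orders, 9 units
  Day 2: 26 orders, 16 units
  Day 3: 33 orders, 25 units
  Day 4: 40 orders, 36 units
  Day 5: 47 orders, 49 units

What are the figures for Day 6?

Orders: 19, 26, 33, 40, 47 → 54 (+7 each step).
Units: perfect squares: 3², 4², 5², …, so 9, 16, 25, 36, 49 → 64.
Combining the parts gives 54 orders, 64 units.

54 orders, 64 units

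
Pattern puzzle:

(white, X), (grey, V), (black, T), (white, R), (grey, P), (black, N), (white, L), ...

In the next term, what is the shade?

grey

Shade: white, grey, black, white, grey, black, white → grey (repeats white → grey → black).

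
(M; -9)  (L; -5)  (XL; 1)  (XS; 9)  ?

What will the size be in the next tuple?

S

Size — runs through clothing sizes XS→XL: M, L, XL, XS → S.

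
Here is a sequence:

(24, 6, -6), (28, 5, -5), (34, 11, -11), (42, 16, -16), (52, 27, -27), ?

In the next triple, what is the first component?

64

First component: 24, 28, 34, 42, 52 → 64 (differences are 4, 6, 8, … (increasing by 2 each time)).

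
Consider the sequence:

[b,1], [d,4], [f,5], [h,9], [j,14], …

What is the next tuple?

Letter goes b, d, f, h, j → l (letters move forward 2 places in the alphabet).
Second value — each term is the sum of the two before it: 1, 4, 5, 9, 14 → 23.
So the next tuple is [l,23].

[l,23]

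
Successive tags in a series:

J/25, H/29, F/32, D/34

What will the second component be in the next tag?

35

Letter: J, H, F, D → B (letters move back 2 places in the alphabet).
Second component goes 25, 29, 32, 34 → 35 (differences are 4, 3, 2, … (decreasing by 1 each time)).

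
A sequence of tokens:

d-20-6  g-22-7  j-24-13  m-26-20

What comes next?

p-28-33

Letter: letters move forward 3 places in the alphabet; d, g, j, m → p.
Second component goes 20, 22, 24, 26 → 28 (+2 each step).
Third component — each term is the sum of the two before it: 6, 7, 13, 20 → 33.
Combining the parts gives p-28-33.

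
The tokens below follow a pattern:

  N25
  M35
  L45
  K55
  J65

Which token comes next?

Letter — letters move back 1 place in the alphabet: N, M, L, K, J → I.
Second component goes 25, 35, 45, 55, 65 → 75 (+10 each step).
So the next token is I75.

I75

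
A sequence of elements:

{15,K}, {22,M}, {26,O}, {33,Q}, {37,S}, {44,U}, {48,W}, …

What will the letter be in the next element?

Y

Letter — letters move forward 2 places in the alphabet: K, M, O, Q, S, U, W → Y.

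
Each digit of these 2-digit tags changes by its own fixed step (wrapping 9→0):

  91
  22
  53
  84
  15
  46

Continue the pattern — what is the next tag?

77

First digit goes 9, 2, 5, 8, 1, 4 → 7 (+3 each step, mod 10).
Second digit — +1 each step, mod 10: 1, 2, 3, 4, 5, 6 → 7.
So the next tag is 77.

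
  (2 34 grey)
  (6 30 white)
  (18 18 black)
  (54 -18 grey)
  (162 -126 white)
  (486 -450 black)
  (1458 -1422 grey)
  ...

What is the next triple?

First slot goes 2, 6, 18, 54, 162, 486, 1458 → 4374 (×3 each step).
Second slot goes 34, 30, 18, -18, -126, -450, -1422 → -4338 (together with the first slot always sums to 36).
Shade: repeats grey → white → black; grey, white, black, grey, white, black, grey → white.
Putting it together: (4374 -4338 white).

(4374 -4338 white)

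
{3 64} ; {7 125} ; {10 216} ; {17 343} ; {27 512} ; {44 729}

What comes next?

{71 1000}

First component: each term is the sum of the two before it; 3, 7, 10, 17, 27, 44 → 71.
For the second component, perfect cubes: 4³, 5³, 6³, …: 64, 125, 216, 343, 512, 729 → 1000.
So the next pair is {71 1000}.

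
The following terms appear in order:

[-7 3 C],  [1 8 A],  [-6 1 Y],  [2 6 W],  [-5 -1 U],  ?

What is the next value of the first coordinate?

For the first coordinate, alternating steps +8, −7, +8, −7, …: -7, 1, -6, 2, -5 → 3.

3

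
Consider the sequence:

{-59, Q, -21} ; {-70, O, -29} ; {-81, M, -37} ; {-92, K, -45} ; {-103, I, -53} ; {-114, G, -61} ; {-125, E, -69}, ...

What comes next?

{-136, C, -77}

First value: -59, -70, -81, -92, -103, -114, -125 → -136 (−11 each step).
Letter goes Q, O, M, K, I, G, E → C (letters move back 2 places in the alphabet).
Third value — −8 each step: -21, -29, -37, -45, -53, -61, -69 → -77.
So the next triple is {-136, C, -77}.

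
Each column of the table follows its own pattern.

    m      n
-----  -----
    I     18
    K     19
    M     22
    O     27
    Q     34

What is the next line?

For the column m, letters move forward 2 places in the alphabet: I, K, M, O, Q → S.
Column n: 18, 19, 22, 27, 34 → 43 (differences are 1, 3, 5, … (increasing by 2 each time)).
So the next line is S  43.

S  43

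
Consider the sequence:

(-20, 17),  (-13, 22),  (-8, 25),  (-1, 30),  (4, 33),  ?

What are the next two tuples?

For the first entry, alternating steps +7, +5, +7, +5, …: -20, -13, -8, -1, 4 → 11 → 16.
Second entry: 17, 22, 25, 30, 33 → 38 → 41 (alternating steps +5, +3, +5, +3, …).
Putting the parts together: (11, 38) and then (16, 41).

(11, 38), (16, 41)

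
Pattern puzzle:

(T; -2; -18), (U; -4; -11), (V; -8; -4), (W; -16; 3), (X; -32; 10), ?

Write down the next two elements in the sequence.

Letter — letters move forward 1 place in the alphabet: T, U, V, W, X → Y → Z.
Second slot: -2, -4, -8, -16, -32 → -64 → -128 (×2 each step).
For the third slot, +7 each step: -18, -11, -4, 3, 10 → 17 → 24.
Putting the parts together: (Y; -64; 17) and then (Z; -128; 24).

(Y; -64; 17), (Z; -128; 24)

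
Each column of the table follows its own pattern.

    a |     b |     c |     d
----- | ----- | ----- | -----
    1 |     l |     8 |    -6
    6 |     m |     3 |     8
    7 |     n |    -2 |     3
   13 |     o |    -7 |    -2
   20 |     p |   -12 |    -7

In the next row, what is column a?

33

Column a goes 1, 6, 7, 13, 20 → 33 (each term is the sum of the two before it).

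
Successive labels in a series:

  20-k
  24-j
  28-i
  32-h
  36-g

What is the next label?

First component goes 20, 24, 28, 32, 36 → 40 (+4 each step).
For the letter, letters move back 1 place in the alphabet: k, j, i, h, g → f.
Combining the parts gives 40-f.

40-f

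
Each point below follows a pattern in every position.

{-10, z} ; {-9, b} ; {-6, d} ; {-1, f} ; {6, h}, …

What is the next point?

First component — differences are 1, 3, 5, … (increasing by 2 each time): -10, -9, -6, -1, 6 → 15.
Letter: z, b, d, f, h → j (letters move forward 2 places in the alphabet, wrapping Z→A).
Putting it together: {15, j}.

{15, j}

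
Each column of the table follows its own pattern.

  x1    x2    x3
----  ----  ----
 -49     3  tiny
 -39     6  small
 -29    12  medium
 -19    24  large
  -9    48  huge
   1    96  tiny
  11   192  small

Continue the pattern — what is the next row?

21  384  medium

For the column x1, +10 each step: -49, -39, -29, -19, -9, 1, 11 → 21.
Column x2 — ×2 each step: 3, 6, 12, 24, 48, 96, 192 → 384.
Column x3: repeats tiny → small → medium → large → huge, so tiny, small, medium, large, huge, tiny, small → medium.
So the next row is 21  384  medium.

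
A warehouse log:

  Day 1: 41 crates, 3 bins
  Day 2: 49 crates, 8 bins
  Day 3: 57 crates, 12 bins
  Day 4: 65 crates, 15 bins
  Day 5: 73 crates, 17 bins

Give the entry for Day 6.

Crates: 41, 49, 57, 65, 73 → 81 (+8 each step).
Bins: 3, 8, 12, 15, 17 → 18 (differences are 5, 4, 3, … (decreasing by 1 each time)).
So the next record is 81 crates, 18 bins.

81 crates, 18 bins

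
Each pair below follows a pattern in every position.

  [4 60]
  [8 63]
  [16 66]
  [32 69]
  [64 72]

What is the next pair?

[128 75]

For the first entry, ×2 each step: 4, 8, 16, 32, 64 → 128.
Second entry — +3 each step: 60, 63, 66, 69, 72 → 75.
Combining the parts gives [128 75].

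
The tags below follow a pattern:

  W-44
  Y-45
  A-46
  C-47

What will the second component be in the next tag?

48

For the second component, +1 each step: 44, 45, 46, 47 → 48.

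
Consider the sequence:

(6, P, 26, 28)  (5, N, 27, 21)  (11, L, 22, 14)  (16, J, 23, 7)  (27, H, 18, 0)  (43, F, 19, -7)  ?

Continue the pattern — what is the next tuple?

First component: each term is the sum of the two before it; 6, 5, 11, 16, 27, 43 → 70.
Letter: letters move back 2 places in the alphabet, so P, N, L, J, H, F → D.
Third component: alternating steps +1, −5, +1, −5, …, so 26, 27, 22, 23, 18, 19 → 14.
Fourth component — −7 each step: 28, 21, 14, 7, 0, -7 → -14.
Putting it together: (70, D, 14, -14).

(70, D, 14, -14)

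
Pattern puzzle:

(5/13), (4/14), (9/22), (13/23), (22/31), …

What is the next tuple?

(35/32)

For the first slot, each term is the sum of the two before it: 5, 4, 9, 13, 22 → 35.
Second slot: alternating steps +1, +8, +1, +8, …, so 13, 14, 22, 23, 31 → 32.
Combining the parts gives (35/32).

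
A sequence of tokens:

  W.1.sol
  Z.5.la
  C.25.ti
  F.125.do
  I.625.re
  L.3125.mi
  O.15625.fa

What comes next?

R.78125.sol

For the letter, letters move forward 3 places in the alphabet, wrapping Z→A: W, Z, C, F, I, L, O → R.
For the second component, ×5 each step: 1, 5, 25, 125, 625, 3125, 15625 → 78125.
Note: sol, la, ti, do, re, mi, fa → sol (runs through the solfège scale do→ti).
Combining the parts gives R.78125.sol.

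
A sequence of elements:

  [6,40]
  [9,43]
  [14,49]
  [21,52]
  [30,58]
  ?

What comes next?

[41,61]

First slot: differences are 3, 5, 7, … (increasing by 2 each time), so 6, 9, 14, 21, 30 → 41.
Second slot — alternating steps +3, +6, +3, +6, …: 40, 43, 49, 52, 58 → 61.
Combining the parts gives [41,61].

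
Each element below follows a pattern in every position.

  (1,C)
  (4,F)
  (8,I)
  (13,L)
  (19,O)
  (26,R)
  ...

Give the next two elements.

(34,U), (43,X)

First coordinate: differences are 3, 4, 5, … (increasing by 1 each time), so 1, 4, 8, 13, 19, 26 → 34 → 43.
Letter: letters move forward 3 places in the alphabet, so C, F, I, L, O, R → U → X.
Putting the parts together: (34,U) and then (43,X).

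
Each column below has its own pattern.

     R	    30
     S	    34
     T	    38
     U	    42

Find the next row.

For the letter, letters move forward 1 place in the alphabet: R, S, T, U → V.
Second component: 30, 34, 38, 42 → 46 (+4 each step).
So the next row is V  46.

V  46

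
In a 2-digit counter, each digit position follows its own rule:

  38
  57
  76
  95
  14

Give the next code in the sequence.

For the first digit, +2 each step, mod 10: 3, 5, 7, 9, 1 → 3.
Second digit: −1 each step, mod 10; 8, 7, 6, 5, 4 → 3.
Putting it together: 33.

33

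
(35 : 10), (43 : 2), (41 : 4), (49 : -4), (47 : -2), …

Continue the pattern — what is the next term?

(55 : -10)

First entry: alternating steps +8, −2, +8, −2, …; 35, 43, 41, 49, 47 → 55.
Second entry: together with the first entry always sums to 45, so 10, 2, 4, -4, -2 → -10.
Putting it together: (55 : -10).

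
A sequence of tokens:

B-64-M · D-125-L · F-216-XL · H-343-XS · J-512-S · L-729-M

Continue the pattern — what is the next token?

Letter — letters move forward 2 places in the alphabet: B, D, F, H, J, L → N.
For the second component, perfect cubes: 4³, 5³, 6³, …: 64, 125, 216, 343, 512, 729 → 1000.
Size goes M, L, XL, XS, S, M → L (repeats M → L → XL → XS → S).
Combining the parts gives N-1000-L.

N-1000-L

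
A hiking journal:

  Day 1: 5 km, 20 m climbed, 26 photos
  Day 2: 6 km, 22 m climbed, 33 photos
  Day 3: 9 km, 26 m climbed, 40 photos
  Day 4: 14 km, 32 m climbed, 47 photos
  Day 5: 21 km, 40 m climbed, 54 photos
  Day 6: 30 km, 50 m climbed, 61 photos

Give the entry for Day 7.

41 km, 62 m climbed, 68 photos

Km: 5, 6, 9, 14, 21, 30 → 41 (differences are 1, 3, 5, … (increasing by 2 each time)).
For the m climbed, differences are 2, 4, 6, … (increasing by 2 each time): 20, 22, 26, 32, 40, 50 → 62.
Photos: 26, 33, 40, 47, 54, 61 → 68 (+7 each step).
So the next row is 41 km, 62 m climbed, 68 photos.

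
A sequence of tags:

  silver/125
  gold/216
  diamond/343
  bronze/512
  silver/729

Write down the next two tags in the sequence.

For the rank, repeats silver → gold → diamond → bronze: silver, gold, diamond, bronze, silver → gold → diamond.
Second component: 125, 216, 343, 512, 729 → 1000 → 1331 (perfect cubes: 5³, 6³, 7³, …).
Putting the parts together: gold/1000 and then diamond/1331.

gold/1000, diamond/1331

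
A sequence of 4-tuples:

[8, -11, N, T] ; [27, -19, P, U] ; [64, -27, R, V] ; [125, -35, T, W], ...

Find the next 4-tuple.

[216, -43, V, X]

For the first entry, perfect cubes: 2³, 3³, 4³, …: 8, 27, 64, 125 → 216.
Second entry: −8 each step, so -11, -19, -27, -35 → -43.
First letter goes N, P, R, T → V (letters move forward 2 places in the alphabet).
For the second letter, letters move forward 1 place in the alphabet: T, U, V, W → X.
Putting it together: [216, -43, V, X].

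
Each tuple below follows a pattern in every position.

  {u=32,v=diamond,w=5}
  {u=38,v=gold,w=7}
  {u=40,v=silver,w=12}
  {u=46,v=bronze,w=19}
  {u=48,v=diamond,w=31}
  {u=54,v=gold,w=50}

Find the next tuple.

U: alternating steps +6, +2, +6, +2, …; 32, 38, 40, 46, 48, 54 → 56.
For the v, repeats diamond → gold → silver → bronze: diamond, gold, silver, bronze, diamond, gold → silver.
W — each term is the sum of the two before it: 5, 7, 12, 19, 31, 50 → 81.
Putting it together: {u=56,v=silver,w=81}.

{u=56,v=silver,w=81}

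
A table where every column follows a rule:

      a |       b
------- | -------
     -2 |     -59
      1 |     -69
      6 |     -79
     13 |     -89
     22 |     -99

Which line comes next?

33  -109

Column a goes -2, 1, 6, 13, 22 → 33 (differences are 3, 5, 7, … (increasing by 2 each time)).
Column b — −10 each step: -59, -69, -79, -89, -99 → -109.
Combining the parts gives 33  -109.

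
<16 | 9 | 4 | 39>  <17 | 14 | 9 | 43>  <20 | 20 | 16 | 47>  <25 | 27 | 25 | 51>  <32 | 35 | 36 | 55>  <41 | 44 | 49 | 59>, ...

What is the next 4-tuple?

First component: differences are 1, 3, 5, … (increasing by 2 each time); 16, 17, 20, 25, 32, 41 → 52.
Second component: differences are 5, 6, 7, … (increasing by 1 each time); 9, 14, 20, 27, 35, 44 → 54.
Third component: perfect squares: 2², 3², 4², …, so 4, 9, 16, 25, 36, 49 → 64.
For the fourth component, +4 each step: 39, 43, 47, 51, 55, 59 → 63.
So the next 4-tuple is <52 | 54 | 64 | 63>.

<52 | 54 | 64 | 63>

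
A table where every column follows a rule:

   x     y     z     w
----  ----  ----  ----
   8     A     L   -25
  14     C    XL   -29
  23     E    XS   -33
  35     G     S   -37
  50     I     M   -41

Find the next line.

68  K  L  -45

For the column x, differences are 6, 9, 12, … (increasing by 3 each time): 8, 14, 23, 35, 50 → 68.
Column y goes A, C, E, G, I → K (letters move forward 2 places in the alphabet).
Column z — runs through clothing sizes XS→XL: L, XL, XS, S, M → L.
Column w: −4 each step, so -25, -29, -33, -37, -41 → -45.
Putting it together: 68  K  L  -45.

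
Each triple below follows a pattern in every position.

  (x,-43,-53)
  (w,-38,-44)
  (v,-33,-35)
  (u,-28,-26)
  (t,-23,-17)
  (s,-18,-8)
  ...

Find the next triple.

(r,-13,1)

For the letter, letters move back 1 place in the alphabet: x, w, v, u, t, s → r.
Second coordinate: -43, -38, -33, -28, -23, -18 → -13 (+5 each step).
Third coordinate — +9 each step: -53, -44, -35, -26, -17, -8 → 1.
Putting it together: (r,-13,1).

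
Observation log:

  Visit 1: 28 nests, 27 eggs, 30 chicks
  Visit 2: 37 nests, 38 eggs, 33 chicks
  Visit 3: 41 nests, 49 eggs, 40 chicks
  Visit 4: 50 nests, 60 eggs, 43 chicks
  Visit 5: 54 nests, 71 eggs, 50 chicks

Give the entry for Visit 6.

63 nests, 82 eggs, 53 chicks

Nests — alternating steps +9, +4, +9, +4, …: 28, 37, 41, 50, 54 → 63.
Eggs: +11 each step; 27, 38, 49, 60, 71 → 82.
For the chicks, alternating steps +3, +7, +3, +7, …: 30, 33, 40, 43, 50 → 53.
Putting it together: 63 nests, 82 eggs, 53 chicks.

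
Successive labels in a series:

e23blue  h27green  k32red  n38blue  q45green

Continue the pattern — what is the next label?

t53red

Letter: letters move forward 3 places in the alphabet, so e, h, k, n, q → t.
Second component goes 23, 27, 32, 38, 45 → 53 (differences are 4, 5, 6, … (increasing by 1 each time)).
Colour: repeats blue → green → red; blue, green, red, blue, green → red.
Putting it together: t53red.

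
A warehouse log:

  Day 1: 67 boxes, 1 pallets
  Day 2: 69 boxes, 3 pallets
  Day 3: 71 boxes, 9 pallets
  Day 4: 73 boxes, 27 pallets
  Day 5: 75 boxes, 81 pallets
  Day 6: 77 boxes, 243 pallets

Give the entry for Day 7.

79 boxes, 729 pallets

Boxes: 67, 69, 71, 73, 75, 77 → 79 (+2 each step).
Pallets: ×3 each step, so 1, 3, 9, 27, 81, 243 → 729.
Combining the parts gives 79 boxes, 729 pallets.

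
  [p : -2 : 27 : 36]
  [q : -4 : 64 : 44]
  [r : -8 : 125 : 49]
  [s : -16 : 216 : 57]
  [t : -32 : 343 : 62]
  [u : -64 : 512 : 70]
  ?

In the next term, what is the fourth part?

For the letter, letters move forward 1 place in the alphabet: p, q, r, s, t, u → v.
Second part: -2, -4, -8, -16, -32, -64 → -128 (×2 each step).
Third part: perfect cubes: 3³, 4³, 5³, …, so 27, 64, 125, 216, 343, 512 → 729.
Fourth part: alternating steps +8, +5, +8, +5, …, so 36, 44, 49, 57, 62, 70 → 75.

75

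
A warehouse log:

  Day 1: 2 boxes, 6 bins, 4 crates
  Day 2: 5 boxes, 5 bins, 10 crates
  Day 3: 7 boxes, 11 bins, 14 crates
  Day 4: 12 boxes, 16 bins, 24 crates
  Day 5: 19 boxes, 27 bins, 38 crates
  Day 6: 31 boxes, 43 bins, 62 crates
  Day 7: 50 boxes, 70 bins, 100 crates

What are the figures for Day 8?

81 boxes, 113 bins, 162 crates

Boxes goes 2, 5, 7, 12, 19, 31, 50 → 81 (each term is the sum of the two before it).
Bins — each term is the sum of the two before it: 6, 5, 11, 16, 27, 43, 70 → 113.
Crates goes 4, 10, 14, 24, 38, 62, 100 → 162 (always 2 × the boxes).
Putting it together: 81 boxes, 113 bins, 162 crates.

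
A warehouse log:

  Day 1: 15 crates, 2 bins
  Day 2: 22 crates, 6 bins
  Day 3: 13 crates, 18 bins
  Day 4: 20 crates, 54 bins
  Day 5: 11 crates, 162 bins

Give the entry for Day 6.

18 crates, 486 bins

Crates goes 15, 22, 13, 20, 11 → 18 (alternating steps +7, −9, +7, −9, …).
Bins: 2, 6, 18, 54, 162 → 486 (×3 each step).
Putting it together: 18 crates, 486 bins.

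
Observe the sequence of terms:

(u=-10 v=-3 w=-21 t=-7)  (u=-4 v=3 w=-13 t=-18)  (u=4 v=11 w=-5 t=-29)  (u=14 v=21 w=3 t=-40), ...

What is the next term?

(u=26 v=33 w=11 t=-51)

U: differences are 6, 8, 10, … (increasing by 2 each time); -10, -4, 4, 14 → 26.
V goes -3, 3, 11, 21 → 33 (differences are 6, 8, 10, … (increasing by 2 each time)).
W: -21, -13, -5, 3 → 11 (+8 each step).
For the t, −11 each step: -7, -18, -29, -40 → -51.
Combining the parts gives (u=26 v=33 w=11 t=-51).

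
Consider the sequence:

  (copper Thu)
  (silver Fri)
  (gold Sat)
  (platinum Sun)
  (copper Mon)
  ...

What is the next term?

Metal: repeats copper → silver → gold → platinum; copper, silver, gold, platinum, copper → silver.
Day: Thu, Fri, Sat, Sun, Mon → Tue (runs through the weekdays Mon→Sun).
Combining the parts gives (silver Tue).

(silver Tue)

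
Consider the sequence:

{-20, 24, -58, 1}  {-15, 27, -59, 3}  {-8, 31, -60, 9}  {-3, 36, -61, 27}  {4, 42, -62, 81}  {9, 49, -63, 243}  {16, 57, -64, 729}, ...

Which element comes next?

{21, 66, -65, 2187}

First part — alternating steps +5, +7, +5, +7, …: -20, -15, -8, -3, 4, 9, 16 → 21.
Second part — differences are 3, 4, 5, … (increasing by 1 each time): 24, 27, 31, 36, 42, 49, 57 → 66.
Third part: -58, -59, -60, -61, -62, -63, -64 → -65 (−1 each step).
Fourth part goes 1, 3, 9, 27, 81, 243, 729 → 2187 (×3 each step).
Combining the parts gives {21, 66, -65, 2187}.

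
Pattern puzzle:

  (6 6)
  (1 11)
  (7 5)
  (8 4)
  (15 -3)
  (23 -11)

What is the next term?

(38 -26)

First slot — each term is the sum of the two before it: 6, 1, 7, 8, 15, 23 → 38.
Second slot goes 6, 11, 5, 4, -3, -11 → -26 (together with the first slot always sums to 12).
Putting it together: (38 -26).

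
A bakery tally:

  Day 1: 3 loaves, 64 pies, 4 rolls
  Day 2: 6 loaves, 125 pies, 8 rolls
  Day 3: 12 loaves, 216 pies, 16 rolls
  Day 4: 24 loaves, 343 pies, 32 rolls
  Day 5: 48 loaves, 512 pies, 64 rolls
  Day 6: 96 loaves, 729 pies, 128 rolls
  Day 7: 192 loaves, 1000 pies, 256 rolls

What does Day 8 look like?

384 loaves, 1331 pies, 512 rolls

Loaves: ×2 each step, so 3, 6, 12, 24, 48, 96, 192 → 384.
Pies: 64, 125, 216, 343, 512, 729, 1000 → 1331 (perfect cubes: 4³, 5³, 6³, …).
Rolls: ×2 each step; 4, 8, 16, 32, 64, 128, 256 → 512.
Putting it together: 384 loaves, 1331 pies, 512 rolls.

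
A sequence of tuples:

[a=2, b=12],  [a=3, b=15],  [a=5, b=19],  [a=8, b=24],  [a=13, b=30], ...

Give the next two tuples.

[a=21, b=37], [a=34, b=45]

A: each term is the sum of the two before it; 2, 3, 5, 8, 13 → 21 → 34.
For the b, differences are 3, 4, 5, … (increasing by 1 each time): 12, 15, 19, 24, 30 → 37 → 45.
So the next two tuples are [a=21, b=37] and [a=34, b=45].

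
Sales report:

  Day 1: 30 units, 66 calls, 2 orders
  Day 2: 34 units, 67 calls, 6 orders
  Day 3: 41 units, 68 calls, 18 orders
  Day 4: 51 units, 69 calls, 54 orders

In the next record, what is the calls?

Calls: 66, 67, 68, 69 → 70 (+1 each step).

70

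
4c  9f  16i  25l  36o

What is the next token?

First component: perfect squares: 2², 3², 4², …; 4, 9, 16, 25, 36 → 49.
Letter — letters move forward 3 places in the alphabet: c, f, i, l, o → r.
So the next token is 49r.

49r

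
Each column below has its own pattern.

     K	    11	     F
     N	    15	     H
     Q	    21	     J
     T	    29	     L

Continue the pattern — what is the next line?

First letter: letters move forward 3 places in the alphabet, so K, N, Q, T → W.
Second component: 11, 15, 21, 29 → 39 (differences are 4, 6, 8, … (increasing by 2 each time)).
Second letter: letters move forward 2 places in the alphabet; F, H, J, L → N.
Combining the parts gives W  39  N.

W  39  N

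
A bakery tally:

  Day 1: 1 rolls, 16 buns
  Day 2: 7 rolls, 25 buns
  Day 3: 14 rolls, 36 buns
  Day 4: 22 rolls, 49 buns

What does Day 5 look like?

31 rolls, 64 buns

Rolls goes 1, 7, 14, 22 → 31 (differences are 6, 7, 8, … (increasing by 1 each time)).
For the buns, perfect squares: 4², 5², 6², …: 16, 25, 36, 49 → 64.
Combining the parts gives 31 rolls, 64 buns.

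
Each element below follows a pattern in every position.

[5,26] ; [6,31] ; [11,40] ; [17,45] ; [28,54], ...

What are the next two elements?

[45,59], [73,68]

For the first value, each term is the sum of the two before it: 5, 6, 11, 17, 28 → 45 → 73.
Second value: alternating steps +5, +9, +5, +9, …; 26, 31, 40, 45, 54 → 59 → 68.
Putting the parts together: [45,59] and then [73,68].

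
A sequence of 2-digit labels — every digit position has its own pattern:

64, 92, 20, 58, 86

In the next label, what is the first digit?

1

First digit — +3 each step, mod 10: 6, 9, 2, 5, 8 → 1.
Second digit goes 4, 2, 0, 8, 6 → 4 (−2 each step, mod 10).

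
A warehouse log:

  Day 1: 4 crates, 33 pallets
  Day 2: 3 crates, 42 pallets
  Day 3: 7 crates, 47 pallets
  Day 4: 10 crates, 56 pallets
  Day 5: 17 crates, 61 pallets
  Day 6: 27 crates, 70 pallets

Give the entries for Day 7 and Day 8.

44 crates, 75 pallets; 71 crates, 84 pallets

Crates goes 4, 3, 7, 10, 17, 27 → 44 → 71 (each term is the sum of the two before it).
Pallets: alternating steps +9, +5, +9, +5, …, so 33, 42, 47, 56, 61, 70 → 75 → 84.
So the next two lines are 44 crates, 75 pallets and 71 crates, 84 pallets.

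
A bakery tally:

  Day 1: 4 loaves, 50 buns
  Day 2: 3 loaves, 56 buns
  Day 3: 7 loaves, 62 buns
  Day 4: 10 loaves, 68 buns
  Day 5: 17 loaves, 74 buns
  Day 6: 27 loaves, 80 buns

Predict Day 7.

44 loaves, 86 buns

Loaves: each term is the sum of the two before it, so 4, 3, 7, 10, 17, 27 → 44.
Buns goes 50, 56, 62, 68, 74, 80 → 86 (+6 each step).
So the next line is 44 loaves, 86 buns.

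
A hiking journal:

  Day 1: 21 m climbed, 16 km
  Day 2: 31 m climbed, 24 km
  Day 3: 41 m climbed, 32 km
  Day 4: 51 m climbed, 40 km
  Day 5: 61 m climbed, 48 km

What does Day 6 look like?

71 m climbed, 56 km

For the m climbed, +10 each step: 21, 31, 41, 51, 61 → 71.
Km — +8 each step: 16, 24, 32, 40, 48 → 56.
Putting it together: 71 m climbed, 56 km.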